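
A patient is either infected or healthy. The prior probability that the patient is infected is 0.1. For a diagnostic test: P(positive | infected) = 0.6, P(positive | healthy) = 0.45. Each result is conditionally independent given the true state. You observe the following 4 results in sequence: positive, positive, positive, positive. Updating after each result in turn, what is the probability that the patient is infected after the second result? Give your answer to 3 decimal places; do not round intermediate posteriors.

0.165

After 'positive': P(infected) = 0.6·0.1000 / (0.6·0.1000 + 0.45·0.9000) ≈ 0.1290
After 'positive': P(infected) = 0.6·0.1290 / (0.6·0.1290 + 0.45·0.8710) ≈ 0.1649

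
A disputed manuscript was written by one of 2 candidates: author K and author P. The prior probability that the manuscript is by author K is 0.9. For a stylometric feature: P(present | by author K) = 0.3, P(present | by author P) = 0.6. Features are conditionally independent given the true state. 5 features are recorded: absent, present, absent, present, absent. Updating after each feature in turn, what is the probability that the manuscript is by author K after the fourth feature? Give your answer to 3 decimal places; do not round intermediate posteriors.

0.873

After 'absent': P(author K) = 0.7·0.9000 / (0.7·0.9000 + 0.4·0.1000) ≈ 0.9403
After 'present': P(author K) = 0.3·0.9403 / (0.3·0.9403 + 0.6·0.0597) ≈ 0.8873
After 'absent': P(author K) = 0.7·0.8873 / (0.7·0.8873 + 0.4·0.1127) ≈ 0.9323
After 'present': P(author K) = 0.3·0.9323 / (0.3·0.9323 + 0.6·0.0677) ≈ 0.8733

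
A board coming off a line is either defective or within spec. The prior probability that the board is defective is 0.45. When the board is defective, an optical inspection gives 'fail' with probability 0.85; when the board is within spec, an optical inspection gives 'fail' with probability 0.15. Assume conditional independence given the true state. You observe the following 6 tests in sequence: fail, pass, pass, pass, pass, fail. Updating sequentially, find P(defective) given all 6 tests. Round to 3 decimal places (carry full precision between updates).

Each posterior becomes the prior for the next update.
After 'fail': P(defective) = 0.85·0.4500 / (0.85·0.4500 + 0.15·0.5500) ≈ 0.8226
After 'pass': P(defective) = 0.15·0.8226 / (0.15·0.8226 + 0.85·0.1774) ≈ 0.4500
After 'pass': P(defective) = 0.15·0.4500 / (0.15·0.4500 + 0.85·0.5500) ≈ 0.1262
After 'pass': P(defective) = 0.15·0.1262 / (0.15·0.1262 + 0.85·0.8738) ≈ 0.0248
After 'pass': P(defective) = 0.15·0.0248 / (0.15·0.0248 + 0.85·0.9752) ≈ 0.0045
After 'fail': P(defective) = 0.85·0.0045 / (0.85·0.0045 + 0.15·0.9955) ≈ 0.0248

0.025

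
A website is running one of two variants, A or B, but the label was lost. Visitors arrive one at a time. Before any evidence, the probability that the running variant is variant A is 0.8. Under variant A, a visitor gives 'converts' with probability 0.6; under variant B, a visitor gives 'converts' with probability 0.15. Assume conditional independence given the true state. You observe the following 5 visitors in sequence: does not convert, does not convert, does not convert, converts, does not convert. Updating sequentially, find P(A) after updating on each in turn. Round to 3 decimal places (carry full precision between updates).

After 'does not convert': P(A) = 0.4·0.8000 / (0.4·0.8000 + 0.85·0.2000) ≈ 0.6531
After 'does not convert': P(A) = 0.4·0.6531 / (0.4·0.6531 + 0.85·0.3469) ≈ 0.4697
After 'does not convert': P(A) = 0.4·0.4697 / (0.4·0.4697 + 0.85·0.5303) ≈ 0.2942
After 'converts': P(A) = 0.6·0.2942 / (0.6·0.2942 + 0.15·0.7058) ≈ 0.6251
After 'does not convert': P(A) = 0.4·0.6251 / (0.4·0.6251 + 0.85·0.3749) ≈ 0.4397

0.440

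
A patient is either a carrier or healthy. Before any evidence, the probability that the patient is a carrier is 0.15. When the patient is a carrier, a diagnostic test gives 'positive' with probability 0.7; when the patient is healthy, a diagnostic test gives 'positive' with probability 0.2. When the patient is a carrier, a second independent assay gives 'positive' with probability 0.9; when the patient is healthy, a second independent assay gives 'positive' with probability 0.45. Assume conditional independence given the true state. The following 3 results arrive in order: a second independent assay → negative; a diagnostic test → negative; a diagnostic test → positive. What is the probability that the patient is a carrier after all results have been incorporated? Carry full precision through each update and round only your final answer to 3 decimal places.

After a second independent assay='negative': P(carrier) = 0.1·0.1500 / (0.1·0.1500 + 0.55·0.8500) ≈ 0.0311
After a diagnostic test='negative': P(carrier) = 0.3·0.0311 / (0.3·0.0311 + 0.8·0.9689) ≈ 0.0119
After a diagnostic test='positive': P(carrier) = 0.7·0.0119 / (0.7·0.0119 + 0.2·0.9881) ≈ 0.0404

0.040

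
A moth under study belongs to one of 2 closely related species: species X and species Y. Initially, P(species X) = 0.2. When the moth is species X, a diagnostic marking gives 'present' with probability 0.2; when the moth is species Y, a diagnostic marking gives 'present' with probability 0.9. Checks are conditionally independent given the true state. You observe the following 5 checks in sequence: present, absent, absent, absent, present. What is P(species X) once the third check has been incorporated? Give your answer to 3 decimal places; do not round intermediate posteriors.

After 'present': P(species X) = 0.2·0.2000 / (0.2·0.2000 + 0.9·0.8000) ≈ 0.0526
After 'absent': P(species X) = 0.8·0.0526 / (0.8·0.0526 + 0.1·0.9474) ≈ 0.3077
After 'absent': P(species X) = 0.8·0.3077 / (0.8·0.3077 + 0.1·0.6923) ≈ 0.7805

0.780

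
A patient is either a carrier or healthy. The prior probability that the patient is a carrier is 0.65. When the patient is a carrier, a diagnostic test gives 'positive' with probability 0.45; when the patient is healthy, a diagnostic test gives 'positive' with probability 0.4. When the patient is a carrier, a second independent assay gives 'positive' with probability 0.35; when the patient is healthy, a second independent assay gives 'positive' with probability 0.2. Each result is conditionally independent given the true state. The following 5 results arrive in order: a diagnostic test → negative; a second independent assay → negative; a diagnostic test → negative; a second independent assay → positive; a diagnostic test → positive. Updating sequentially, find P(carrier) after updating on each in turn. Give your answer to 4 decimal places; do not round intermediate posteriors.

0.7140

After a diagnostic test='negative': P(carrier) = 0.55·0.6500 / (0.55·0.6500 + 0.6·0.3500) ≈ 0.6300
After a second independent assay='negative': P(carrier) = 0.65·0.6300 / (0.65·0.6300 + 0.8·0.3700) ≈ 0.5804
After a diagnostic test='negative': P(carrier) = 0.55·0.5804 / (0.55·0.5804 + 0.6·0.4196) ≈ 0.5591
After a second independent assay='positive': P(carrier) = 0.35·0.5591 / (0.35·0.5591 + 0.2·0.4409) ≈ 0.6893
After a diagnostic test='positive': P(carrier) = 0.45·0.6893 / (0.45·0.6893 + 0.4·0.3107) ≈ 0.7140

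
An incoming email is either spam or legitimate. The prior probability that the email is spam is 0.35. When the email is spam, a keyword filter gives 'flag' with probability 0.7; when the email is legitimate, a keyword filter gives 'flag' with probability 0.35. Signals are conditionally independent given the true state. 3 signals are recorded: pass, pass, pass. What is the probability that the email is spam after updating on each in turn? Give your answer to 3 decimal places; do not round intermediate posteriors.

0.050

After 'pass': P(spam) = 0.3·0.3500 / (0.3·0.3500 + 0.65·0.6500) ≈ 0.1991
After 'pass': P(spam) = 0.3·0.1991 / (0.3·0.1991 + 0.65·0.8009) ≈ 0.1029
After 'pass': P(spam) = 0.3·0.1029 / (0.3·0.1029 + 0.65·0.8971) ≈ 0.0503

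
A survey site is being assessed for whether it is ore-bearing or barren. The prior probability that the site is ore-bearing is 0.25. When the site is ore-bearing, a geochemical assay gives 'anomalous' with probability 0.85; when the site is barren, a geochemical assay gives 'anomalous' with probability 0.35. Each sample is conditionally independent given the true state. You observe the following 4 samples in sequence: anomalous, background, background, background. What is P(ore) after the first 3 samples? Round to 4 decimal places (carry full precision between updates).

0.0413

After 'anomalous': P(ore) = 0.85·0.2500 / (0.85·0.2500 + 0.35·0.7500) ≈ 0.4474
After 'background': P(ore) = 0.15·0.4474 / (0.15·0.4474 + 0.65·0.5526) ≈ 0.1574
After 'background': P(ore) = 0.15·0.1574 / (0.15·0.1574 + 0.65·0.8426) ≈ 0.0413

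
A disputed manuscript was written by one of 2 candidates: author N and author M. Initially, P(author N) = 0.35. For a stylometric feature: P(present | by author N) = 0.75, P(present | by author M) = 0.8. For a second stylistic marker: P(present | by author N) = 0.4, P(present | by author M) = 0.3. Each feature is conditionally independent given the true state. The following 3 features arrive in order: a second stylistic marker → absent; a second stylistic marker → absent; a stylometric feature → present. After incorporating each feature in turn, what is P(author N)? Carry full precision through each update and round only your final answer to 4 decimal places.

0.2705

Each posterior becomes the prior for the next update.
After a second stylistic marker='absent': P(author N) = 0.6·0.3500 / (0.6·0.3500 + 0.7·0.6500) ≈ 0.3158
After a second stylistic marker='absent': P(author N) = 0.6·0.3158 / (0.6·0.3158 + 0.7·0.6842) ≈ 0.2835
After a stylometric feature='present': P(author N) = 0.75·0.2835 / (0.75·0.2835 + 0.8·0.7165) ≈ 0.2705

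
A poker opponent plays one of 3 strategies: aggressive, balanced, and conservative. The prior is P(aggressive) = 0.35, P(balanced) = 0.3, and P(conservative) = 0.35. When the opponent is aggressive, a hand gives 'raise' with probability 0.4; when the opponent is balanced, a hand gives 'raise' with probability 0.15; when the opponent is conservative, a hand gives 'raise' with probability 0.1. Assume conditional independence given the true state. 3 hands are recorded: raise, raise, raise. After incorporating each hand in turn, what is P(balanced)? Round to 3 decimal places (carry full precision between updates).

After 'raise': normaliser = 0.4·0.3500 + 0.15·0.3000 + 0.1·0.3500; P(aggressive) ≈ 0.6364, P(balanced) ≈ 0.2045, P(conservative) ≈ 0.1591
After 'raise': normaliser = 0.4·0.6364 + 0.15·0.2045 + 0.1·0.1591; P(aggressive) ≈ 0.8453, P(balanced) ≈ 0.1019, P(conservative) ≈ 0.0528
After 'raise': normaliser = 0.4·0.8453 + 0.15·0.1019 + 0.1·0.0528; P(aggressive) ≈ 0.9427, P(balanced) ≈ 0.0426, P(conservative) ≈ 0.0147

0.043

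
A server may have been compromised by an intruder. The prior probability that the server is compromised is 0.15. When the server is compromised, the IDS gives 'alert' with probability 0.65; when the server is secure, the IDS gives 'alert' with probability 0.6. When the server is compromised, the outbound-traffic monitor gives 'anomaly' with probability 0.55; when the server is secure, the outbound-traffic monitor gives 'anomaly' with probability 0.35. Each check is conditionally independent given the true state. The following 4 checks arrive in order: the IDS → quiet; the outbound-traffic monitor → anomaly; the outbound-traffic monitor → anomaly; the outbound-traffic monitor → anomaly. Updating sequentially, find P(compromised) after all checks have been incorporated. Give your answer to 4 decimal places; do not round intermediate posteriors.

After the IDS='quiet': P(compromised) = 0.35·0.1500 / (0.35·0.1500 + 0.4·0.8500) ≈ 0.1338
After the outbound-traffic monitor='anomaly': P(compromised) = 0.55·0.1338 / (0.55·0.1338 + 0.35·0.8662) ≈ 0.1953
After the outbound-traffic monitor='anomaly': P(compromised) = 0.55·0.1953 / (0.55·0.1953 + 0.35·0.8047) ≈ 0.2760
After the outbound-traffic monitor='anomaly': P(compromised) = 0.55·0.2760 / (0.55·0.2760 + 0.35·0.7240) ≈ 0.3747

0.3747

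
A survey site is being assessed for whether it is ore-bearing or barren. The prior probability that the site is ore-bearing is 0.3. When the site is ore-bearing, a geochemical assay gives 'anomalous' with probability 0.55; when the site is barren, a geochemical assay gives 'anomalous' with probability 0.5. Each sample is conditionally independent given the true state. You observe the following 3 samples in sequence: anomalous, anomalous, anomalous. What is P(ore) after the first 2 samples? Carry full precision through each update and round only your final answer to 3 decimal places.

0.341

Apply Bayes' rule sequentially, carrying P(ore) forward.
After 'anomalous': P(ore) = 0.55·0.3000 / (0.55·0.3000 + 0.5·0.7000) ≈ 0.3204
After 'anomalous': P(ore) = 0.55·0.3204 / (0.55·0.3204 + 0.5·0.6796) ≈ 0.3415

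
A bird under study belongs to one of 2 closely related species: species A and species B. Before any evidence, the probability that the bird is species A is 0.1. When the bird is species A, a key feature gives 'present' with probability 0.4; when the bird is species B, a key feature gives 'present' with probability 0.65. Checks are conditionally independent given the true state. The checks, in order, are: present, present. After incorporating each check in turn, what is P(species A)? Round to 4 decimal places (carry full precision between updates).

0.0404

Each posterior becomes the prior for the next update.
After 'present': P(species A) = 0.4·0.1000 / (0.4·0.1000 + 0.65·0.9000) ≈ 0.0640
After 'present': P(species A) = 0.4·0.0640 / (0.4·0.0640 + 0.65·0.9360) ≈ 0.0404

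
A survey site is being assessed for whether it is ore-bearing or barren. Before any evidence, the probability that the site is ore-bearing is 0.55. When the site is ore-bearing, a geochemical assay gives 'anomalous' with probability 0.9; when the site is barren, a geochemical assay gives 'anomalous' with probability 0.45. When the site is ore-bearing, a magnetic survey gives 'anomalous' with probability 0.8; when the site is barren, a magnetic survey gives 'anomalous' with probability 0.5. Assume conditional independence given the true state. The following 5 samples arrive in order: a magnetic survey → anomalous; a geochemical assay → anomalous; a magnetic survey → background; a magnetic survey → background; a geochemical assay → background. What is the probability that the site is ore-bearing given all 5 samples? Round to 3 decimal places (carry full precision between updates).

0.102

After a magnetic survey='anomalous': P(ore) = 0.8·0.5500 / (0.8·0.5500 + 0.5·0.4500) ≈ 0.6617
After a geochemical assay='anomalous': P(ore) = 0.9·0.6617 / (0.9·0.6617 + 0.45·0.3383) ≈ 0.7964
After a magnetic survey='background': P(ore) = 0.2·0.7964 / (0.2·0.7964 + 0.5·0.2036) ≈ 0.6101
After a magnetic survey='background': P(ore) = 0.2·0.6101 / (0.2·0.6101 + 0.5·0.3899) ≈ 0.3849
After a geochemical assay='background': P(ore) = 0.1·0.3849 / (0.1·0.3849 + 0.55·0.6151) ≈ 0.1022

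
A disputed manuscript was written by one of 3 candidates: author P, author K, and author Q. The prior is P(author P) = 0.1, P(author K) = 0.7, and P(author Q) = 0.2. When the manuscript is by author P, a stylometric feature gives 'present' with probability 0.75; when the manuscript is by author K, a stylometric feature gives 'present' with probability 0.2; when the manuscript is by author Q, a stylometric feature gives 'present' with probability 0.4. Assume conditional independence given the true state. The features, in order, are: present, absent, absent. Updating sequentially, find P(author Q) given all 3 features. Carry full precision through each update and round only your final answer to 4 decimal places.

After 'present': normaliser = 0.75·0.1000 + 0.2·0.7000 + 0.4·0.2000; P(author P) ≈ 0.2542, P(author K) ≈ 0.4746, P(author Q) ≈ 0.2712
After 'absent': normaliser = 0.25·0.2542 + 0.8·0.4746 + 0.6·0.2712; P(author P) ≈ 0.1049, P(author K) ≈ 0.6266, P(author Q) ≈ 0.2685
After 'absent': normaliser = 0.25·0.1049 + 0.8·0.6266 + 0.6·0.2685; P(author P) ≈ 0.0381, P(author K) ≈ 0.7279, P(author Q) ≈ 0.2340

0.2340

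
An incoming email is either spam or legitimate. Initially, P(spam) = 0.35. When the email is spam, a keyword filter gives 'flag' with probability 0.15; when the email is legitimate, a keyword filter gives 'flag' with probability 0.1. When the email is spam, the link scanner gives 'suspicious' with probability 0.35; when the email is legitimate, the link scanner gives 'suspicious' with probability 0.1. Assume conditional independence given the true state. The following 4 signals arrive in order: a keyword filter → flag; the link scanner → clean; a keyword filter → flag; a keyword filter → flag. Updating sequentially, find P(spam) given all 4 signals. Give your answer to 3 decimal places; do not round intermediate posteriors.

After a keyword filter='flag': P(spam) = 0.15·0.3500 / (0.15·0.3500 + 0.1·0.6500) ≈ 0.4468
After the link scanner='clean': P(spam) = 0.65·0.4468 / (0.65·0.4468 + 0.9·0.5532) ≈ 0.3684
After a keyword filter='flag': P(spam) = 0.15·0.3684 / (0.15·0.3684 + 0.1·0.6316) ≈ 0.4667
After a keyword filter='flag': P(spam) = 0.15·0.4667 / (0.15·0.4667 + 0.1·0.5333) ≈ 0.5676

0.568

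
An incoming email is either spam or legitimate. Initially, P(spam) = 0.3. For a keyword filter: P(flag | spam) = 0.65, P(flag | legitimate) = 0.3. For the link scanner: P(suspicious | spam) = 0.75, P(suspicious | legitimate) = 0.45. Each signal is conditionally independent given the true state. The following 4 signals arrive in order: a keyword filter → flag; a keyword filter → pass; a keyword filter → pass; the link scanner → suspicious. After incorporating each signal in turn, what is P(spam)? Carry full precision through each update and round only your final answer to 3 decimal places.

0.279

After a keyword filter='flag': P(spam) = 0.65·0.3000 / (0.65·0.3000 + 0.3·0.7000) ≈ 0.4815
After a keyword filter='pass': P(spam) = 0.35·0.4815 / (0.35·0.4815 + 0.7·0.5185) ≈ 0.3171
After a keyword filter='pass': P(spam) = 0.35·0.3171 / (0.35·0.3171 + 0.7·0.6829) ≈ 0.1884
After the link scanner='suspicious': P(spam) = 0.75·0.1884 / (0.75·0.1884 + 0.45·0.8116) ≈ 0.2790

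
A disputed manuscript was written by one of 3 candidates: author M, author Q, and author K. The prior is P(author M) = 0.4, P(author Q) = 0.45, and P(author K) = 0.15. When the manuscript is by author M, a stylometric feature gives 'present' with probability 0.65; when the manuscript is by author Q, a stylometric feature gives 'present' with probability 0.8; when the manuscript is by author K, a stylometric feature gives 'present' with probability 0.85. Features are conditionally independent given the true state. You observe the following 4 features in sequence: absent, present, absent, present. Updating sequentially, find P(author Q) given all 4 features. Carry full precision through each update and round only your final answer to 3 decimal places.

After 'absent': normaliser = 0.35·0.4000 + 0.2·0.4500 + 0.15·0.1500; P(author M) ≈ 0.5545, P(author Q) ≈ 0.3564, P(author K) ≈ 0.0891
After 'present': normaliser = 0.65·0.5545 + 0.8·0.3564 + 0.85·0.0891; P(author M) ≈ 0.4997, P(author Q) ≈ 0.3953, P(author K) ≈ 0.1050
After 'absent': normaliser = 0.35·0.4997 + 0.2·0.3953 + 0.15·0.1050; P(author M) ≈ 0.6484, P(author Q) ≈ 0.2932, P(author K) ≈ 0.0584
After 'present': normaliser = 0.65·0.6484 + 0.8·0.2932 + 0.85·0.0584; P(author M) ≈ 0.5973, P(author Q) ≈ 0.3324, P(author K) ≈ 0.0704

0.332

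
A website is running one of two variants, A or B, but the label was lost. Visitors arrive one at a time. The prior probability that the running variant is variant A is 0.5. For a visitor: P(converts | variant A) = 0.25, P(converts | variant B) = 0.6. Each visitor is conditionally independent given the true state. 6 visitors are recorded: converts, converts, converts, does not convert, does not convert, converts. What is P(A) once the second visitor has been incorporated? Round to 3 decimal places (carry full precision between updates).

Apply Bayes' rule sequentially, carrying P(A) forward.
After 'converts': P(A) = 0.25·0.5000 / (0.25·0.5000 + 0.6·0.5000) ≈ 0.2941
After 'converts': P(A) = 0.25·0.2941 / (0.25·0.2941 + 0.6·0.7059) ≈ 0.1479

0.148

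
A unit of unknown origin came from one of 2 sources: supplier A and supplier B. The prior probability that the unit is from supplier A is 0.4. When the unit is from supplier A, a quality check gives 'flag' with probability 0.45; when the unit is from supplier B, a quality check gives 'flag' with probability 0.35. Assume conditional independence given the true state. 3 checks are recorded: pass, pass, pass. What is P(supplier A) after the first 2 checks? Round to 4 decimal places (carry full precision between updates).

0.3231

Each posterior becomes the prior for the next update.
After 'pass': P(supplier A) = 0.55·0.4000 / (0.55·0.4000 + 0.65·0.6000) ≈ 0.3607
After 'pass': P(supplier A) = 0.55·0.3607 / (0.55·0.3607 + 0.65·0.6393) ≈ 0.3231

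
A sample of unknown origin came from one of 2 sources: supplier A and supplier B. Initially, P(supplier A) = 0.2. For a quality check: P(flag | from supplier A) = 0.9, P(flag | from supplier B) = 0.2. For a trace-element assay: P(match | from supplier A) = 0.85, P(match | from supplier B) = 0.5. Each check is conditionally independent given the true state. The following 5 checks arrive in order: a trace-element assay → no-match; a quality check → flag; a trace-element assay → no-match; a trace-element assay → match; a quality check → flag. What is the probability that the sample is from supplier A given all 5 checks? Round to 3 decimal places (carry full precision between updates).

0.436

After a trace-element assay='no-match': P(supplier A) = 0.15·0.2000 / (0.15·0.2000 + 0.5·0.8000) ≈ 0.0698
After a quality check='flag': P(supplier A) = 0.9·0.0698 / (0.9·0.0698 + 0.2·0.9302) ≈ 0.2523
After a trace-element assay='no-match': P(supplier A) = 0.15·0.2523 / (0.15·0.2523 + 0.5·0.7477) ≈ 0.0919
After a trace-element assay='match': P(supplier A) = 0.85·0.0919 / (0.85·0.0919 + 0.5·0.9081) ≈ 0.1468
After a quality check='flag': P(supplier A) = 0.9·0.1468 / (0.9·0.1468 + 0.2·0.8532) ≈ 0.4365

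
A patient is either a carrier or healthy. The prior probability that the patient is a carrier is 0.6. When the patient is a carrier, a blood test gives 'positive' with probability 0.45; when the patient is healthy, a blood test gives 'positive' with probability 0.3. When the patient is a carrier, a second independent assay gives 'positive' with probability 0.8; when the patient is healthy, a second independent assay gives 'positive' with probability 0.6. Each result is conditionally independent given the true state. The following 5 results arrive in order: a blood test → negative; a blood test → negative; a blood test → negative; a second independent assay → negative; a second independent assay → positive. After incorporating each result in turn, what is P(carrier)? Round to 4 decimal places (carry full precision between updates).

After a blood test='negative': P(carrier) = 0.55·0.6000 / (0.55·0.6000 + 0.7·0.4000) ≈ 0.5410
After a blood test='negative': P(carrier) = 0.55·0.5410 / (0.55·0.5410 + 0.7·0.4590) ≈ 0.4808
After a blood test='negative': P(carrier) = 0.55·0.4808 / (0.55·0.4808 + 0.7·0.5192) ≈ 0.4212
After a second independent assay='negative': P(carrier) = 0.2·0.4212 / (0.2·0.4212 + 0.4·0.5788) ≈ 0.2668
After a second independent assay='positive': P(carrier) = 0.8·0.2668 / (0.8·0.2668 + 0.6·0.7332) ≈ 0.3266

0.3266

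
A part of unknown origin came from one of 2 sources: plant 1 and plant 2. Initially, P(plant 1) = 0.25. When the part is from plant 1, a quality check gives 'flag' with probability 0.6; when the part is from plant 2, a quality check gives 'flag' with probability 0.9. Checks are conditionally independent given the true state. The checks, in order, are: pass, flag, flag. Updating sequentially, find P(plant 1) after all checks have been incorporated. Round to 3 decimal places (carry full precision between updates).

Each posterior becomes the prior for the next update.
After 'pass': P(plant 1) = 0.4·0.2500 / (0.4·0.2500 + 0.1·0.7500) ≈ 0.5714
After 'flag': P(plant 1) = 0.6·0.5714 / (0.6·0.5714 + 0.9·0.4286) ≈ 0.4706
After 'flag': P(plant 1) = 0.6·0.4706 / (0.6·0.4706 + 0.9·0.5294) ≈ 0.3721

0.372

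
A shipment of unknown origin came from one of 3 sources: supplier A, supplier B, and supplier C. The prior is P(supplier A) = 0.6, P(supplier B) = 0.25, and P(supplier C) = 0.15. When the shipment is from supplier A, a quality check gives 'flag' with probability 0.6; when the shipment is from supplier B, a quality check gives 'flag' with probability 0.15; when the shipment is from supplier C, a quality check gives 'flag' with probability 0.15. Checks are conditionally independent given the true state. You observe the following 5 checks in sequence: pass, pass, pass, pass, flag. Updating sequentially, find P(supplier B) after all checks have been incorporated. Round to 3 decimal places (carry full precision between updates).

0.483

After 'pass': normaliser = 0.4·0.6000 + 0.85·0.2500 + 0.85·0.1500; P(supplier A) ≈ 0.4138, P(supplier B) ≈ 0.3664, P(supplier C) ≈ 0.2198
After 'pass': normaliser = 0.4·0.4138 + 0.85·0.3664 + 0.85·0.2198; P(supplier A) ≈ 0.2494, P(supplier B) ≈ 0.4692, P(supplier C) ≈ 0.2815
After 'pass': normaliser = 0.4·0.2494 + 0.85·0.4692 + 0.85·0.2815; P(supplier A) ≈ 0.1352, P(supplier B) ≈ 0.5405, P(supplier C) ≈ 0.3243
After 'pass': normaliser = 0.4·0.1352 + 0.85·0.5405 + 0.85·0.3243; P(supplier A) ≈ 0.0685, P(supplier B) ≈ 0.5822, P(supplier C) ≈ 0.3493
After 'flag': normaliser = 0.6·0.0685 + 0.15·0.5822 + 0.15·0.3493; P(supplier A) ≈ 0.2274, P(supplier B) ≈ 0.4829, P(supplier C) ≈ 0.2897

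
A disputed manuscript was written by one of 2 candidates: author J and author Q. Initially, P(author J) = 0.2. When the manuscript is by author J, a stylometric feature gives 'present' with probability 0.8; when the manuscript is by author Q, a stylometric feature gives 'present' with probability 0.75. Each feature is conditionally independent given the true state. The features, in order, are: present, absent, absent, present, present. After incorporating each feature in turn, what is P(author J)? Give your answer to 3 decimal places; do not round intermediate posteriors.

0.163

After 'present': P(author J) = 0.8·0.2000 / (0.8·0.2000 + 0.75·0.8000) ≈ 0.2105
After 'absent': P(author J) = 0.2·0.2105 / (0.2·0.2105 + 0.25·0.7895) ≈ 0.1758
After 'absent': P(author J) = 0.2·0.1758 / (0.2·0.1758 + 0.25·0.8242) ≈ 0.1458
After 'present': P(author J) = 0.8·0.1458 / (0.8·0.1458 + 0.75·0.8542) ≈ 0.1540
After 'present': P(author J) = 0.8·0.1540 / (0.8·0.1540 + 0.75·0.8460) ≈ 0.1626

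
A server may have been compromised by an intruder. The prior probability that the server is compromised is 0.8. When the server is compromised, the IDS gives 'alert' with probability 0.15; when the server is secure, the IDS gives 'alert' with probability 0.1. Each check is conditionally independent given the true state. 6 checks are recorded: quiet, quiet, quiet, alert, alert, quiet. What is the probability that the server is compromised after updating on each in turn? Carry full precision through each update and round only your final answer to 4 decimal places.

0.8775

After 'quiet': P(compromised) = 0.85·0.8000 / (0.85·0.8000 + 0.9·0.2000) ≈ 0.7907
After 'quiet': P(compromised) = 0.85·0.7907 / (0.85·0.7907 + 0.9·0.2093) ≈ 0.7811
After 'quiet': P(compromised) = 0.85·0.7811 / (0.85·0.7811 + 0.9·0.2189) ≈ 0.7712
After 'alert': P(compromised) = 0.15·0.7712 / (0.15·0.7712 + 0.1·0.2288) ≈ 0.8348
After 'alert': P(compromised) = 0.15·0.8348 / (0.15·0.8348 + 0.1·0.1652) ≈ 0.8835
After 'quiet': P(compromised) = 0.85·0.8835 / (0.85·0.8835 + 0.9·0.1165) ≈ 0.8775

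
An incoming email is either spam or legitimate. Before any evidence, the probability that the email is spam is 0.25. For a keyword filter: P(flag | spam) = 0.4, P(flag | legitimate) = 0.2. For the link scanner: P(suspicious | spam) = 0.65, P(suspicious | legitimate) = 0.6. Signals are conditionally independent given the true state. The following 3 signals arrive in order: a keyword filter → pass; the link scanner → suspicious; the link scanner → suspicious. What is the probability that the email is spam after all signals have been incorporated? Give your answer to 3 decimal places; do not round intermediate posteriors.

0.227

After a keyword filter='pass': P(spam) = 0.6·0.2500 / (0.6·0.2500 + 0.8·0.7500) ≈ 0.2000
After the link scanner='suspicious': P(spam) = 0.65·0.2000 / (0.65·0.2000 + 0.6·0.8000) ≈ 0.2131
After the link scanner='suspicious': P(spam) = 0.65·0.2131 / (0.65·0.2131 + 0.6·0.7869) ≈ 0.2268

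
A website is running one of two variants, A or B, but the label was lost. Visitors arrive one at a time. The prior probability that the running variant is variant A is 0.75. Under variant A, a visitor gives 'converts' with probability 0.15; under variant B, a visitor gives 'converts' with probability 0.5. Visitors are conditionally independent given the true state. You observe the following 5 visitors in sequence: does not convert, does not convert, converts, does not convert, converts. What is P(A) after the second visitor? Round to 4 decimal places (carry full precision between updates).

Each posterior becomes the prior for the next update.
After 'does not convert': P(A) = 0.85·0.7500 / (0.85·0.7500 + 0.5·0.2500) ≈ 0.8361
After 'does not convert': P(A) = 0.85·0.8361 / (0.85·0.8361 + 0.5·0.1639) ≈ 0.8966

0.8966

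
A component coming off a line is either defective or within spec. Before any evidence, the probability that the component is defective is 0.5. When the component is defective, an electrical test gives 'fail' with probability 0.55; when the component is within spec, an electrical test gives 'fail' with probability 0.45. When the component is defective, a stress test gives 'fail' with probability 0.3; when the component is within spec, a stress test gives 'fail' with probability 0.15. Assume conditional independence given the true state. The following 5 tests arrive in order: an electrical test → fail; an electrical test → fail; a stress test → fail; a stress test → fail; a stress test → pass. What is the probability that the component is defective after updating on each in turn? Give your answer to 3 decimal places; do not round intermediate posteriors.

0.831

After an electrical test='fail': P(defective) = 0.55·0.5000 / (0.55·0.5000 + 0.45·0.5000) ≈ 0.5500
After an electrical test='fail': P(defective) = 0.55·0.5500 / (0.55·0.5500 + 0.45·0.4500) ≈ 0.5990
After a stress test='fail': P(defective) = 0.3·0.5990 / (0.3·0.5990 + 0.15·0.4010) ≈ 0.7492
After a stress test='fail': P(defective) = 0.3·0.7492 / (0.3·0.7492 + 0.15·0.2508) ≈ 0.8566
After a stress test='pass': P(defective) = 0.7·0.8566 / (0.7·0.8566 + 0.85·0.1434) ≈ 0.8311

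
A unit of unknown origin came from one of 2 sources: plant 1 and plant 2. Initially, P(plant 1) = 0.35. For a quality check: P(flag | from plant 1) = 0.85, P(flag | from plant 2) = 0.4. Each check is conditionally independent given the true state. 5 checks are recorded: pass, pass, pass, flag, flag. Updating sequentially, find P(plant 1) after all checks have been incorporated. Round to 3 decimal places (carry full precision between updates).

0.037

After 'pass': P(plant 1) = 0.15·0.3500 / (0.15·0.3500 + 0.6·0.6500) ≈ 0.1186
After 'pass': P(plant 1) = 0.15·0.1186 / (0.15·0.1186 + 0.6·0.8814) ≈ 0.0326
After 'pass': P(plant 1) = 0.15·0.0326 / (0.15·0.0326 + 0.6·0.9674) ≈ 0.0083
After 'flag': P(plant 1) = 0.85·0.0083 / (0.85·0.0083 + 0.4·0.9917) ≈ 0.0176
After 'flag': P(plant 1) = 0.85·0.0176 / (0.85·0.0176 + 0.4·0.9824) ≈ 0.0366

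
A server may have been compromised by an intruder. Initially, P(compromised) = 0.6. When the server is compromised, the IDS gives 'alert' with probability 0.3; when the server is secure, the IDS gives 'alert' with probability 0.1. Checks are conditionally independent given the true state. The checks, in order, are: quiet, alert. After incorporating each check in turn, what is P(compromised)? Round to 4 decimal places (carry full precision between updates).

After 'quiet': P(compromised) = 0.7·0.6000 / (0.7·0.6000 + 0.9·0.4000) ≈ 0.5385
After 'alert': P(compromised) = 0.3·0.5385 / (0.3·0.5385 + 0.1·0.4615) ≈ 0.7778

0.7778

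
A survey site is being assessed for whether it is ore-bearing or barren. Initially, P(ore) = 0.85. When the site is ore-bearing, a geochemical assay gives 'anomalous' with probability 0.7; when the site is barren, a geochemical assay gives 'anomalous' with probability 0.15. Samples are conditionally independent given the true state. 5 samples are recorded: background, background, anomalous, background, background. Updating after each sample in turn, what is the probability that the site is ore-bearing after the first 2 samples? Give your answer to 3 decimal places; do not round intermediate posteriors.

After 'background': P(ore) = 0.3·0.8500 / (0.3·0.8500 + 0.85·0.1500) ≈ 0.6667
After 'background': P(ore) = 0.3·0.6667 / (0.3·0.6667 + 0.85·0.3333) ≈ 0.4138

0.414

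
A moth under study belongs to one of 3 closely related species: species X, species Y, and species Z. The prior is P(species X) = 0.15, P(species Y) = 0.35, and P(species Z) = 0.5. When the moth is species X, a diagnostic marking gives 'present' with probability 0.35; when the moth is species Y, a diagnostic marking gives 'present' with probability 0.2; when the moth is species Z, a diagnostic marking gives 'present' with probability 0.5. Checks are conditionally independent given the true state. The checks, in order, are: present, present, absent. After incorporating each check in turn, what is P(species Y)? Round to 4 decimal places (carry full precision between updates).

Apply Bayes' rule sequentially, carrying P(species Y) forward.
After 'present': normaliser = 0.35·0.1500 + 0.2·0.3500 + 0.5·0.5000; P(species X) ≈ 0.1409, P(species Y) ≈ 0.1879, P(species Z) ≈ 0.6711
After 'present': normaliser = 0.35·0.1409 + 0.2·0.1879 + 0.5·0.6711; P(species X) ≈ 0.1168, P(species Y) ≈ 0.0890, P(species Z) ≈ 0.7943
After 'absent': normaliser = 0.65·0.1168 + 0.8·0.0890 + 0.5·0.7943; P(species X) ≈ 0.1395, P(species Y) ≈ 0.1308, P(species Z) ≈ 0.7298

0.1308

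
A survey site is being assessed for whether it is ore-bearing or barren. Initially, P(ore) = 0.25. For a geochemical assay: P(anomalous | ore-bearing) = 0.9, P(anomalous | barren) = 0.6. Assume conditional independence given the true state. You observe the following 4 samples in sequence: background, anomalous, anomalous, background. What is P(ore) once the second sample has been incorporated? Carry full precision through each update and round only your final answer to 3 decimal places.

After 'background': P(ore) = 0.1·0.2500 / (0.1·0.2500 + 0.4·0.7500) ≈ 0.0769
After 'anomalous': P(ore) = 0.9·0.0769 / (0.9·0.0769 + 0.6·0.9231) ≈ 0.1111

0.111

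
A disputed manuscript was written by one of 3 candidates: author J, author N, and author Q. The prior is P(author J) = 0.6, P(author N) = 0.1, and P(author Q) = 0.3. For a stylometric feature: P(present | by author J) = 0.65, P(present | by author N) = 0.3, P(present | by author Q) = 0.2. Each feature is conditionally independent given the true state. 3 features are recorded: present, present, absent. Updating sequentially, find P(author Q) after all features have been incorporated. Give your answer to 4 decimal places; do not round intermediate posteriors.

0.0918

After 'present': normaliser = 0.65·0.6000 + 0.3·0.1000 + 0.2·0.3000; P(author J) ≈ 0.8125, P(author N) ≈ 0.0625, P(author Q) ≈ 0.1250
After 'present': normaliser = 0.65·0.8125 + 0.3·0.0625 + 0.2·0.1250; P(author J) ≈ 0.9235, P(author N) ≈ 0.0328, P(author Q) ≈ 0.0437
After 'absent': normaliser = 0.35·0.9235 + 0.7·0.0328 + 0.8·0.0437; P(author J) ≈ 0.8480, P(author N) ≈ 0.0602, P(author Q) ≈ 0.0918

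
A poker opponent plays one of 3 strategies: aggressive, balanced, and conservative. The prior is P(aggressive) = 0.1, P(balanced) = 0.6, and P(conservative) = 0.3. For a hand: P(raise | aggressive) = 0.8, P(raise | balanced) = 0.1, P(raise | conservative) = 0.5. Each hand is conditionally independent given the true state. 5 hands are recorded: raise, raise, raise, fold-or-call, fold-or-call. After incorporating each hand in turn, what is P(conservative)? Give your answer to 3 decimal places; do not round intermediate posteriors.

After 'raise': normaliser = 0.8·0.1000 + 0.1·0.6000 + 0.5·0.3000; P(aggressive) ≈ 0.2759, P(balanced) ≈ 0.2069, P(conservative) ≈ 0.5172
After 'raise': normaliser = 0.8·0.2759 + 0.1·0.2069 + 0.5·0.5172; P(aggressive) ≈ 0.4414, P(balanced) ≈ 0.0414, P(conservative) ≈ 0.5172
After 'raise': normaliser = 0.8·0.4414 + 0.1·0.0414 + 0.5·0.5172; P(aggressive) ≈ 0.5733, P(balanced) ≈ 0.0067, P(conservative) ≈ 0.4199
After 'fold-or-call': normaliser = 0.2·0.5733 + 0.9·0.0067 + 0.5·0.4199; P(aggressive) ≈ 0.3468, P(balanced) ≈ 0.0183, P(conservative) ≈ 0.6349
After 'fold-or-call': normaliser = 0.2·0.3468 + 0.9·0.0183 + 0.5·0.6349; P(aggressive) ≈ 0.1720, P(balanced) ≈ 0.0408, P(conservative) ≈ 0.7872

0.787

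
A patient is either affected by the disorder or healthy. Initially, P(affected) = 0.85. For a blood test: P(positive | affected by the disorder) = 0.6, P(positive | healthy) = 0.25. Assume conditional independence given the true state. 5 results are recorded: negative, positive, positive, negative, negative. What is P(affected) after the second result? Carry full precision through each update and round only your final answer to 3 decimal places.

After 'negative': P(affected) = 0.4·0.8500 / (0.4·0.8500 + 0.75·0.1500) ≈ 0.7514
After 'positive': P(affected) = 0.6·0.7514 / (0.6·0.7514 + 0.25·0.2486) ≈ 0.8788

0.879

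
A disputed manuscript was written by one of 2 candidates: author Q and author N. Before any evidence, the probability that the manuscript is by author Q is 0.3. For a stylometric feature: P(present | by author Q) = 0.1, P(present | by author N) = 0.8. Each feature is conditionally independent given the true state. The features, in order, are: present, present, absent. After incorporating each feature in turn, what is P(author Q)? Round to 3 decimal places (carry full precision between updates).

0.029

After 'present': P(author Q) = 0.1·0.3000 / (0.1·0.3000 + 0.8·0.7000) ≈ 0.0508
After 'present': P(author Q) = 0.1·0.0508 / (0.1·0.0508 + 0.8·0.9492) ≈ 0.0067
After 'absent': P(author Q) = 0.9·0.0067 / (0.9·0.0067 + 0.2·0.9933) ≈ 0.0293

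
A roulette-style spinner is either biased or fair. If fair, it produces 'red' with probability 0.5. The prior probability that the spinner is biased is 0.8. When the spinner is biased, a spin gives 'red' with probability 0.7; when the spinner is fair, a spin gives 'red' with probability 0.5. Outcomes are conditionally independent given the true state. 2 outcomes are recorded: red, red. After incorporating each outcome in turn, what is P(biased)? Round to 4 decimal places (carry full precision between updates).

After 'red': P(biased) = 0.7·0.8000 / (0.7·0.8000 + 0.5·0.2000) ≈ 0.8485
After 'red': P(biased) = 0.7·0.8485 / (0.7·0.8485 + 0.5·0.1515) ≈ 0.8869

0.8869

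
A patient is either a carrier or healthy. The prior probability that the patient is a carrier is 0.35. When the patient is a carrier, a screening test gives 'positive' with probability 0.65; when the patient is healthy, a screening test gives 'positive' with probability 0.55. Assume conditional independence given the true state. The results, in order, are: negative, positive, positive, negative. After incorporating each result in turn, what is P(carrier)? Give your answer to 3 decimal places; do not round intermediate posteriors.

0.313

Apply Bayes' rule sequentially, carrying P(carrier) forward.
After 'negative': P(carrier) = 0.35·0.3500 / (0.35·0.3500 + 0.45·0.6500) ≈ 0.2952
After 'positive': P(carrier) = 0.65·0.2952 / (0.65·0.2952 + 0.55·0.7048) ≈ 0.3311
After 'positive': P(carrier) = 0.65·0.3311 / (0.65·0.3311 + 0.55·0.6689) ≈ 0.3691
After 'negative': P(carrier) = 0.35·0.3691 / (0.35·0.3691 + 0.45·0.6309) ≈ 0.3127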